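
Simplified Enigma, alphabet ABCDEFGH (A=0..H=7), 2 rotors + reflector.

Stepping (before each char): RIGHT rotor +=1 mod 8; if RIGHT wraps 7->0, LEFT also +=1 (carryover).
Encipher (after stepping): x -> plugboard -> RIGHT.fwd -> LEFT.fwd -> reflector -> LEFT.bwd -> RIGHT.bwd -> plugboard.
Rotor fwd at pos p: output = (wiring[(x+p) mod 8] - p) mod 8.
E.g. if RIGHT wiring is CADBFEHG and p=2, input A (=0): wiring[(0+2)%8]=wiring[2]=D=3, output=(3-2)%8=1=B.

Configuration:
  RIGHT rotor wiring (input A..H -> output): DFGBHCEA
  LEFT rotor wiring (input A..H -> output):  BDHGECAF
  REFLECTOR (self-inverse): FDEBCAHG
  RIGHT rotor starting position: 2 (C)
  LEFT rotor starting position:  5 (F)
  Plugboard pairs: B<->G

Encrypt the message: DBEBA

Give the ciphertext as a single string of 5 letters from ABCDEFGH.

Answer: ACHAC

Derivation:
Char 1 ('D'): step: R->3, L=5; D->plug->D->R->B->L->D->refl->B->L'->G->R'->A->plug->A
Char 2 ('B'): step: R->4, L=5; B->plug->G->R->C->L->A->refl->F->L'->A->R'->C->plug->C
Char 3 ('E'): step: R->5, L=5; E->plug->E->R->A->L->F->refl->A->L'->C->R'->H->plug->H
Char 4 ('B'): step: R->6, L=5; B->plug->G->R->B->L->D->refl->B->L'->G->R'->A->plug->A
Char 5 ('A'): step: R->7, L=5; A->plug->A->R->B->L->D->refl->B->L'->G->R'->C->plug->C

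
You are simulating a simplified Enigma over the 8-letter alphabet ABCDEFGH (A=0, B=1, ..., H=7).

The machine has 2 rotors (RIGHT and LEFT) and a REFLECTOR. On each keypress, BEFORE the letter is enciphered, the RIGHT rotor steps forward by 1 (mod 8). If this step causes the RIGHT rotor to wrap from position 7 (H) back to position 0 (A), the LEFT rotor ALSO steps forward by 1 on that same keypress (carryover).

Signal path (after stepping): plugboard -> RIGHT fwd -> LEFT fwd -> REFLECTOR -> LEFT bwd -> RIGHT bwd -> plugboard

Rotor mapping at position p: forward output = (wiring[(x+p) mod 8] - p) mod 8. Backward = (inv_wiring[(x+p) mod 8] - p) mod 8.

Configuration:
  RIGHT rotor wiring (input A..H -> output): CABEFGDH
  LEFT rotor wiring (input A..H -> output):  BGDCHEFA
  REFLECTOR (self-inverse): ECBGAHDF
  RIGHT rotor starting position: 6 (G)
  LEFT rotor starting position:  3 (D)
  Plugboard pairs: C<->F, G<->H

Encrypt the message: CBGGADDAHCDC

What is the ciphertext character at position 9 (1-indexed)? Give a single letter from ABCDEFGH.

Char 1 ('C'): step: R->7, L=3; C->plug->F->R->G->L->D->refl->G->L'->F->R'->E->plug->E
Char 2 ('B'): step: R->0, L->4 (L advanced); B->plug->B->R->A->L->D->refl->G->L'->H->R'->H->plug->G
Char 3 ('G'): step: R->1, L=4; G->plug->H->R->B->L->A->refl->E->L'->D->R'->C->plug->F
Char 4 ('G'): step: R->2, L=4; G->plug->H->R->G->L->H->refl->F->L'->E->R'->D->plug->D
Char 5 ('A'): step: R->3, L=4; A->plug->A->R->B->L->A->refl->E->L'->D->R'->C->plug->F
Char 6 ('D'): step: R->4, L=4; D->plug->D->R->D->L->E->refl->A->L'->B->R'->A->plug->A
Char 7 ('D'): step: R->5, L=4; D->plug->D->R->F->L->C->refl->B->L'->C->R'->C->plug->F
Char 8 ('A'): step: R->6, L=4; A->plug->A->R->F->L->C->refl->B->L'->C->R'->D->plug->D
Char 9 ('H'): step: R->7, L=4; H->plug->G->R->H->L->G->refl->D->L'->A->R'->A->plug->A

A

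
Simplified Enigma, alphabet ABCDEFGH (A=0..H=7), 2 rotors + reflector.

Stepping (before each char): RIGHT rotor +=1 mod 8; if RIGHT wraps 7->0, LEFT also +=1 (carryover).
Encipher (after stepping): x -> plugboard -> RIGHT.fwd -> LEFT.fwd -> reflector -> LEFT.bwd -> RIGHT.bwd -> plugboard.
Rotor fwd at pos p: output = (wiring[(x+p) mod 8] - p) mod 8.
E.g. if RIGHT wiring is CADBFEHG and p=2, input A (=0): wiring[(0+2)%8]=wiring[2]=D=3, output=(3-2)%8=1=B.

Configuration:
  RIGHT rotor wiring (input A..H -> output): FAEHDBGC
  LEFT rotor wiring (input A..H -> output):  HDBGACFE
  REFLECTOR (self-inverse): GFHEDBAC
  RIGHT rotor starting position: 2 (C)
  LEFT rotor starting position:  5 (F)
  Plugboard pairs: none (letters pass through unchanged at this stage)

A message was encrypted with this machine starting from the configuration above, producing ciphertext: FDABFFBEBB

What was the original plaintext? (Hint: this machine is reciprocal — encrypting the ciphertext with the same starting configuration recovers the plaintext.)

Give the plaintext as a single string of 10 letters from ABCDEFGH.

Answer: DGBFCADDCE

Derivation:
Char 1 ('F'): step: R->3, L=5; F->plug->F->R->C->L->H->refl->C->L'->D->R'->D->plug->D
Char 2 ('D'): step: R->4, L=5; D->plug->D->R->G->L->B->refl->F->L'->A->R'->G->plug->G
Char 3 ('A'): step: R->5, L=5; A->plug->A->R->E->L->G->refl->A->L'->B->R'->B->plug->B
Char 4 ('B'): step: R->6, L=5; B->plug->B->R->E->L->G->refl->A->L'->B->R'->F->plug->F
Char 5 ('F'): step: R->7, L=5; F->plug->F->R->E->L->G->refl->A->L'->B->R'->C->plug->C
Char 6 ('F'): step: R->0, L->6 (L advanced); F->plug->F->R->B->L->G->refl->A->L'->F->R'->A->plug->A
Char 7 ('B'): step: R->1, L=6; B->plug->B->R->D->L->F->refl->B->L'->C->R'->D->plug->D
Char 8 ('E'): step: R->2, L=6; E->plug->E->R->E->L->D->refl->E->L'->H->R'->D->plug->D
Char 9 ('B'): step: R->3, L=6; B->plug->B->R->A->L->H->refl->C->L'->G->R'->C->plug->C
Char 10 ('B'): step: R->4, L=6; B->plug->B->R->F->L->A->refl->G->L'->B->R'->E->plug->E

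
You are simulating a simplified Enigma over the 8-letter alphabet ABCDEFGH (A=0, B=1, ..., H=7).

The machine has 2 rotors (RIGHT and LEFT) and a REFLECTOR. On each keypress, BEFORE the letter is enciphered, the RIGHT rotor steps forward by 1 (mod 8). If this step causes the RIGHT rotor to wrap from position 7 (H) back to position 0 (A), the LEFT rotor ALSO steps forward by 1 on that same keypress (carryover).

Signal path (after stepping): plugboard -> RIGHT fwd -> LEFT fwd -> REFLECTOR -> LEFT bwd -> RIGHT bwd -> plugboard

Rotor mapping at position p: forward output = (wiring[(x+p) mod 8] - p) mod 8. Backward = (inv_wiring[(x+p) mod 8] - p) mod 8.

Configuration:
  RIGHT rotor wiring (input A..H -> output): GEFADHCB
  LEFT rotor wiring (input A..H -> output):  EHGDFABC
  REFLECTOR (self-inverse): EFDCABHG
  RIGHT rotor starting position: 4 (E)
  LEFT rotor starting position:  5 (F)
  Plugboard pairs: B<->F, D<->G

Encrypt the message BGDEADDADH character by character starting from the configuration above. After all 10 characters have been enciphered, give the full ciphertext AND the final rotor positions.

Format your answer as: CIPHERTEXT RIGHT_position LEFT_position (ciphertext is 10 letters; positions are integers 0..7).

Char 1 ('B'): step: R->5, L=5; B->plug->F->R->A->L->D->refl->C->L'->E->R'->C->plug->C
Char 2 ('G'): step: R->6, L=5; G->plug->D->R->G->L->G->refl->H->L'->D->R'->B->plug->F
Char 3 ('D'): step: R->7, L=5; D->plug->G->R->A->L->D->refl->C->L'->E->R'->F->plug->B
Char 4 ('E'): step: R->0, L->6 (L advanced); E->plug->E->R->D->L->B->refl->F->L'->F->R'->C->plug->C
Char 5 ('A'): step: R->1, L=6; A->plug->A->R->D->L->B->refl->F->L'->F->R'->H->plug->H
Char 6 ('D'): step: R->2, L=6; D->plug->G->R->E->L->A->refl->E->L'->B->R'->C->plug->C
Char 7 ('D'): step: R->3, L=6; D->plug->G->R->B->L->E->refl->A->L'->E->R'->C->plug->C
Char 8 ('A'): step: R->4, L=6; A->plug->A->R->H->L->C->refl->D->L'->A->R'->F->plug->B
Char 9 ('D'): step: R->5, L=6; D->plug->G->R->D->L->B->refl->F->L'->F->R'->B->plug->F
Char 10 ('H'): step: R->6, L=6; H->plug->H->R->B->L->E->refl->A->L'->E->R'->A->plug->A
Final: ciphertext=CFBCHCCBFA, RIGHT=6, LEFT=6

Answer: CFBCHCCBFA 6 6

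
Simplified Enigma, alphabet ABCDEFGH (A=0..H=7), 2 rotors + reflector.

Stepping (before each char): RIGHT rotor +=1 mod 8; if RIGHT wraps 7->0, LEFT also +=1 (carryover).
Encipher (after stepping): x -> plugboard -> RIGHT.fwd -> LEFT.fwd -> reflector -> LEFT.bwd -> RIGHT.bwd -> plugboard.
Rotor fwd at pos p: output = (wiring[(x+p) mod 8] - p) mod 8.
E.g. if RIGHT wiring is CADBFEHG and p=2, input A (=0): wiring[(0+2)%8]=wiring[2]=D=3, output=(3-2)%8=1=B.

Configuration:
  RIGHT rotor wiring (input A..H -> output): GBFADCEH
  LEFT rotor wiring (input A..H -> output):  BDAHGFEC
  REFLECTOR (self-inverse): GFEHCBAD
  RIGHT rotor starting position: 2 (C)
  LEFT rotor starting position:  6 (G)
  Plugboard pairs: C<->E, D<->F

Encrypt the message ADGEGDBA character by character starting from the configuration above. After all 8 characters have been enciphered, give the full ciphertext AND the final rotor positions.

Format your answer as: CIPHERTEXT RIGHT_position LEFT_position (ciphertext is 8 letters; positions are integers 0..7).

Char 1 ('A'): step: R->3, L=6; A->plug->A->R->F->L->B->refl->F->L'->D->R'->F->plug->D
Char 2 ('D'): step: R->4, L=6; D->plug->F->R->F->L->B->refl->F->L'->D->R'->D->plug->F
Char 3 ('G'): step: R->5, L=6; G->plug->G->R->D->L->F->refl->B->L'->F->R'->A->plug->A
Char 4 ('E'): step: R->6, L=6; E->plug->C->R->A->L->G->refl->A->L'->G->R'->A->plug->A
Char 5 ('G'): step: R->7, L=6; G->plug->G->R->D->L->F->refl->B->L'->F->R'->H->plug->H
Char 6 ('D'): step: R->0, L->7 (L advanced); D->plug->F->R->C->L->E->refl->C->L'->B->R'->B->plug->B
Char 7 ('B'): step: R->1, L=7; B->plug->B->R->E->L->A->refl->G->L'->G->R'->G->plug->G
Char 8 ('A'): step: R->2, L=7; A->plug->A->R->D->L->B->refl->F->L'->H->R'->H->plug->H
Final: ciphertext=DFAAHBGH, RIGHT=2, LEFT=7

Answer: DFAAHBGH 2 7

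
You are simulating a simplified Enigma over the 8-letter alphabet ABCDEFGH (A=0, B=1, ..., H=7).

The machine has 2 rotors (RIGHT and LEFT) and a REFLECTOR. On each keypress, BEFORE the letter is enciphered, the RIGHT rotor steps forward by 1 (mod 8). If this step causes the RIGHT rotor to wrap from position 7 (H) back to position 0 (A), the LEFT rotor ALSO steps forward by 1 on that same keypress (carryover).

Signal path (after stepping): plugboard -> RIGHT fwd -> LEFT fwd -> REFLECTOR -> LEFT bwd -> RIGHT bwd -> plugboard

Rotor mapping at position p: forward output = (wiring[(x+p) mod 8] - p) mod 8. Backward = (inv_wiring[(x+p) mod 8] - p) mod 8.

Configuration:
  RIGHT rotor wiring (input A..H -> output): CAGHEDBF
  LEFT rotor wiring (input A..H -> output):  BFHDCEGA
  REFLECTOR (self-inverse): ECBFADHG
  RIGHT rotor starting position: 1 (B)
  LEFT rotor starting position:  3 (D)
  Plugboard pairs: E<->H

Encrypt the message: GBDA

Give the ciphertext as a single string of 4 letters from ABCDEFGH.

Answer: HGCG

Derivation:
Char 1 ('G'): step: R->2, L=3; G->plug->G->R->A->L->A->refl->E->L'->H->R'->E->plug->H
Char 2 ('B'): step: R->3, L=3; B->plug->B->R->B->L->H->refl->G->L'->F->R'->G->plug->G
Char 3 ('D'): step: R->4, L=3; D->plug->D->R->B->L->H->refl->G->L'->F->R'->C->plug->C
Char 4 ('A'): step: R->5, L=3; A->plug->A->R->G->L->C->refl->B->L'->C->R'->G->plug->G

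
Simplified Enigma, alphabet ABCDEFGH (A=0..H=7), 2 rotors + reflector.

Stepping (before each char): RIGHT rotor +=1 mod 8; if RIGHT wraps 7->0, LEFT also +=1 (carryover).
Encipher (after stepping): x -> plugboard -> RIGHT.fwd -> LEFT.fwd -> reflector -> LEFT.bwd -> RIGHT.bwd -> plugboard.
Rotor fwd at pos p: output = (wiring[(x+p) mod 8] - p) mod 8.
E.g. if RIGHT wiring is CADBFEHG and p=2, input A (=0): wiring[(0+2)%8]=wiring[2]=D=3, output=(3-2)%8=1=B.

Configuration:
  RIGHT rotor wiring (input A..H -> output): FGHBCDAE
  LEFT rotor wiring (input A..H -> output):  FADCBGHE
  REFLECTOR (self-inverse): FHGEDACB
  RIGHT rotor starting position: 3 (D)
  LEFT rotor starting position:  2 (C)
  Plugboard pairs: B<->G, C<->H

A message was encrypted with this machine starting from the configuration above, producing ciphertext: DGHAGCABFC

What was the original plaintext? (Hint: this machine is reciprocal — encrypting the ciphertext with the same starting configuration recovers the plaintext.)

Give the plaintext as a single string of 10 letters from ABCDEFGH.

Char 1 ('D'): step: R->4, L=2; D->plug->D->R->A->L->B->refl->H->L'->C->R'->F->plug->F
Char 2 ('G'): step: R->5, L=2; G->plug->B->R->D->L->E->refl->D->L'->G->R'->A->plug->A
Char 3 ('H'): step: R->6, L=2; H->plug->C->R->H->L->G->refl->C->L'->F->R'->H->plug->C
Char 4 ('A'): step: R->7, L=2; A->plug->A->R->F->L->C->refl->G->L'->H->R'->C->plug->H
Char 5 ('G'): step: R->0, L->3 (L advanced); G->plug->B->R->G->L->F->refl->A->L'->H->R'->C->plug->H
Char 6 ('C'): step: R->1, L=3; C->plug->H->R->E->L->B->refl->H->L'->A->R'->C->plug->H
Char 7 ('A'): step: R->2, L=3; A->plug->A->R->F->L->C->refl->G->L'->B->R'->D->plug->D
Char 8 ('B'): step: R->3, L=3; B->plug->G->R->D->L->E->refl->D->L'->C->R'->F->plug->F
Char 9 ('F'): step: R->4, L=3; F->plug->F->R->C->L->D->refl->E->L'->D->R'->G->plug->B
Char 10 ('C'): step: R->5, L=3; C->plug->H->R->F->L->C->refl->G->L'->B->R'->E->plug->E

Answer: FACHHHDFBE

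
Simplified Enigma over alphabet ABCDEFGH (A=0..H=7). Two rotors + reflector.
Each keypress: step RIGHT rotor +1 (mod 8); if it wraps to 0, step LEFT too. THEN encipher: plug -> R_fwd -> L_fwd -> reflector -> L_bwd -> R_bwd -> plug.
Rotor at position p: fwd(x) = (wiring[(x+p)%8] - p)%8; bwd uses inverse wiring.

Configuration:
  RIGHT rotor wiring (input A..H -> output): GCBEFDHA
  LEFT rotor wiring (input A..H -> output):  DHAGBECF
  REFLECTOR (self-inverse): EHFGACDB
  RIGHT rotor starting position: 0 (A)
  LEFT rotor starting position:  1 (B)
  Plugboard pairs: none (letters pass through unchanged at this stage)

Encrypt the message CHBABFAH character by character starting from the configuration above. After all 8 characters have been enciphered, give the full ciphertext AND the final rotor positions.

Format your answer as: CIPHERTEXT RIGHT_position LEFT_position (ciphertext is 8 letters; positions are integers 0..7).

Answer: FGGGGEEE 0 2

Derivation:
Char 1 ('C'): step: R->1, L=1; C->plug->C->R->D->L->A->refl->E->L'->G->R'->F->plug->F
Char 2 ('H'): step: R->2, L=1; H->plug->H->R->A->L->G->refl->D->L'->E->R'->G->plug->G
Char 3 ('B'): step: R->3, L=1; B->plug->B->R->C->L->F->refl->C->L'->H->R'->G->plug->G
Char 4 ('A'): step: R->4, L=1; A->plug->A->R->B->L->H->refl->B->L'->F->R'->G->plug->G
Char 5 ('B'): step: R->5, L=1; B->plug->B->R->C->L->F->refl->C->L'->H->R'->G->plug->G
Char 6 ('F'): step: R->6, L=1; F->plug->F->R->G->L->E->refl->A->L'->D->R'->E->plug->E
Char 7 ('A'): step: R->7, L=1; A->plug->A->R->B->L->H->refl->B->L'->F->R'->E->plug->E
Char 8 ('H'): step: R->0, L->2 (L advanced); H->plug->H->R->A->L->G->refl->D->L'->F->R'->E->plug->E
Final: ciphertext=FGGGGEEE, RIGHT=0, LEFT=2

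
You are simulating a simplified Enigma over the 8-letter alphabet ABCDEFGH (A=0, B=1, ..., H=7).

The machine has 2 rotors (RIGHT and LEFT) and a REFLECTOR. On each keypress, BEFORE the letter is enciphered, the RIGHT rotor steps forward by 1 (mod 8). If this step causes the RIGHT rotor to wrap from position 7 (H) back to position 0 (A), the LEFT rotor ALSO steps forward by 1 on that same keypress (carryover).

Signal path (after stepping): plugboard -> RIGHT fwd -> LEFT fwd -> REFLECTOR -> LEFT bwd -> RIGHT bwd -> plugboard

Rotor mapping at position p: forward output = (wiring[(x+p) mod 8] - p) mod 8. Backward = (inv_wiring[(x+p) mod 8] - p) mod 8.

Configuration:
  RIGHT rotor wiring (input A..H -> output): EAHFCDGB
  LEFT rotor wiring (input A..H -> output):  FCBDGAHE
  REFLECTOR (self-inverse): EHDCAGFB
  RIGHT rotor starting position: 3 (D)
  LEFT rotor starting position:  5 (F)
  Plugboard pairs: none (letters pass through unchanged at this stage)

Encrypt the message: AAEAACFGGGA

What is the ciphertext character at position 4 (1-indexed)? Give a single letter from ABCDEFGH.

Char 1 ('A'): step: R->4, L=5; A->plug->A->R->G->L->G->refl->F->L'->E->R'->F->plug->F
Char 2 ('A'): step: R->5, L=5; A->plug->A->R->G->L->G->refl->F->L'->E->R'->C->plug->C
Char 3 ('E'): step: R->6, L=5; E->plug->E->R->B->L->C->refl->D->L'->A->R'->A->plug->A
Char 4 ('A'): step: R->7, L=5; A->plug->A->R->C->L->H->refl->B->L'->H->R'->H->plug->H

H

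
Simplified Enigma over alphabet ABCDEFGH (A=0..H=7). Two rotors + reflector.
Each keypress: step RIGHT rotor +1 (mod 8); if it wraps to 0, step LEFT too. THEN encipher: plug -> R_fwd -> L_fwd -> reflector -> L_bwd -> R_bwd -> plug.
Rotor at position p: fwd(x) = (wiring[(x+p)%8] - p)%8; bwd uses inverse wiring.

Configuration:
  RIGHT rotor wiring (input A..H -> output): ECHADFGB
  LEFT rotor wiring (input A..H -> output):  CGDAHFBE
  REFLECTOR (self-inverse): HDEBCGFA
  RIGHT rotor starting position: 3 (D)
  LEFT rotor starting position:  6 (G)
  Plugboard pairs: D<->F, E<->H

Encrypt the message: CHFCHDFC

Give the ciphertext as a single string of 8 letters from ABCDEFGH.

Answer: FDHECFDA

Derivation:
Char 1 ('C'): step: R->4, L=6; C->plug->C->R->C->L->E->refl->C->L'->F->R'->D->plug->F
Char 2 ('H'): step: R->5, L=6; H->plug->E->R->F->L->C->refl->E->L'->C->R'->F->plug->D
Char 3 ('F'): step: R->6, L=6; F->plug->D->R->E->L->F->refl->G->L'->B->R'->E->plug->H
Char 4 ('C'): step: R->7, L=6; C->plug->C->R->D->L->A->refl->H->L'->H->R'->H->plug->E
Char 5 ('H'): step: R->0, L->7 (L advanced); H->plug->E->R->D->L->E->refl->C->L'->H->R'->C->plug->C
Char 6 ('D'): step: R->1, L=7; D->plug->F->R->F->L->A->refl->H->L'->C->R'->D->plug->F
Char 7 ('F'): step: R->2, L=7; F->plug->D->R->D->L->E->refl->C->L'->H->R'->F->plug->D
Char 8 ('C'): step: R->3, L=7; C->plug->C->R->C->L->H->refl->A->L'->F->R'->A->plug->A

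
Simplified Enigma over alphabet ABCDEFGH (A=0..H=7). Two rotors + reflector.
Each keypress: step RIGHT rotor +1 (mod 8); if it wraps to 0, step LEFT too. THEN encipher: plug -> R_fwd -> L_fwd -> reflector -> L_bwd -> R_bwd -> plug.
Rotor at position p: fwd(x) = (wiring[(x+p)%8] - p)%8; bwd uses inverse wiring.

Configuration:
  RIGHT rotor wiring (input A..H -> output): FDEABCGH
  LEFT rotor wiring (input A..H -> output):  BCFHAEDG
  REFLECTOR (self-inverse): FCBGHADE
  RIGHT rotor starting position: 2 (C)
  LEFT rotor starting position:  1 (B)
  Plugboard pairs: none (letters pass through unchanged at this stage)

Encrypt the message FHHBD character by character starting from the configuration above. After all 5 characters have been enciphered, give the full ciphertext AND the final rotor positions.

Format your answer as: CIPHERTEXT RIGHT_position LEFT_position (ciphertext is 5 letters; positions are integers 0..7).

Char 1 ('F'): step: R->3, L=1; F->plug->F->R->C->L->G->refl->D->L'->E->R'->E->plug->E
Char 2 ('H'): step: R->4, L=1; H->plug->H->R->E->L->D->refl->G->L'->C->R'->C->plug->C
Char 3 ('H'): step: R->5, L=1; H->plug->H->R->E->L->D->refl->G->L'->C->R'->C->plug->C
Char 4 ('B'): step: R->6, L=1; B->plug->B->R->B->L->E->refl->H->L'->D->R'->G->plug->G
Char 5 ('D'): step: R->7, L=1; D->plug->D->R->F->L->C->refl->B->L'->A->R'->A->plug->A
Final: ciphertext=ECCGA, RIGHT=7, LEFT=1

Answer: ECCGA 7 1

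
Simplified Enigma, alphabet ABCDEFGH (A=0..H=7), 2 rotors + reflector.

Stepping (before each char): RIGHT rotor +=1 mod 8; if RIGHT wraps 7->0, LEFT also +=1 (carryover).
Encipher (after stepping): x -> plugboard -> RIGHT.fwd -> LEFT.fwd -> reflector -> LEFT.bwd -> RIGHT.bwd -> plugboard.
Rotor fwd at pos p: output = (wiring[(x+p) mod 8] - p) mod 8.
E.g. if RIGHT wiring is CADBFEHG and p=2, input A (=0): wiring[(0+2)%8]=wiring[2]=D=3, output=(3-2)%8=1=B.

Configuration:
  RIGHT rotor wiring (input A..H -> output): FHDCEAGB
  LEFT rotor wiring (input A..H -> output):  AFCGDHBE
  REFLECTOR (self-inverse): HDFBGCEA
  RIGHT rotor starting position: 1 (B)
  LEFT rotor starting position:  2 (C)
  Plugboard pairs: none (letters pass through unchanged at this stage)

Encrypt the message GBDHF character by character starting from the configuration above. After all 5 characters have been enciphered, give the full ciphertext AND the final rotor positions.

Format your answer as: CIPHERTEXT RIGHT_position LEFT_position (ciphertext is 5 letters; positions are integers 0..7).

Answer: HEFEA 6 2

Derivation:
Char 1 ('G'): step: R->2, L=2; G->plug->G->R->D->L->F->refl->C->L'->F->R'->H->plug->H
Char 2 ('B'): step: R->3, L=2; B->plug->B->R->B->L->E->refl->G->L'->G->R'->E->plug->E
Char 3 ('D'): step: R->4, L=2; D->plug->D->R->F->L->C->refl->F->L'->D->R'->F->plug->F
Char 4 ('H'): step: R->5, L=2; H->plug->H->R->H->L->D->refl->B->L'->C->R'->E->plug->E
Char 5 ('F'): step: R->6, L=2; F->plug->F->R->E->L->H->refl->A->L'->A->R'->A->plug->A
Final: ciphertext=HEFEA, RIGHT=6, LEFT=2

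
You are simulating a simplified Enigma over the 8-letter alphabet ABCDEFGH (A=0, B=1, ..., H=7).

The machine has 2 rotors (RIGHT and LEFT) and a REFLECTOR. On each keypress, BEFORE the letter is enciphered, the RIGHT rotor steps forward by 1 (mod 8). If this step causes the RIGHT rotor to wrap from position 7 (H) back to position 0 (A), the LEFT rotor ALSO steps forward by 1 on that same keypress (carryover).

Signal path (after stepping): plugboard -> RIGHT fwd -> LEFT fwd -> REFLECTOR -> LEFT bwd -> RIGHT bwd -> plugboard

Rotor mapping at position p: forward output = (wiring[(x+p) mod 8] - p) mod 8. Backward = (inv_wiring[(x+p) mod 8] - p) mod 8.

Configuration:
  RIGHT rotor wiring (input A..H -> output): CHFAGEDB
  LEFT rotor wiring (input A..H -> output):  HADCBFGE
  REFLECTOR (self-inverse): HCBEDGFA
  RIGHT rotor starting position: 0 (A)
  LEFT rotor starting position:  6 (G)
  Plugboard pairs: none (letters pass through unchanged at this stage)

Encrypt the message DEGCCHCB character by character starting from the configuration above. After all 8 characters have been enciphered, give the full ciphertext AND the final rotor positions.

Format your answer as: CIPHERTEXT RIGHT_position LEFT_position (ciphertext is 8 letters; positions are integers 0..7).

Char 1 ('D'): step: R->1, L=6; D->plug->D->R->F->L->E->refl->D->L'->G->R'->A->plug->A
Char 2 ('E'): step: R->2, L=6; E->plug->E->R->B->L->G->refl->F->L'->E->R'->C->plug->C
Char 3 ('G'): step: R->3, L=6; G->plug->G->R->E->L->F->refl->G->L'->B->R'->C->plug->C
Char 4 ('C'): step: R->4, L=6; C->plug->C->R->H->L->H->refl->A->L'->A->R'->B->plug->B
Char 5 ('C'): step: R->5, L=6; C->plug->C->R->E->L->F->refl->G->L'->B->R'->H->plug->H
Char 6 ('H'): step: R->6, L=6; H->plug->H->R->G->L->D->refl->E->L'->F->R'->A->plug->A
Char 7 ('C'): step: R->7, L=6; C->plug->C->R->A->L->A->refl->H->L'->H->R'->F->plug->F
Char 8 ('B'): step: R->0, L->7 (L advanced); B->plug->B->R->H->L->H->refl->A->L'->B->R'->H->plug->H
Final: ciphertext=ACCBHAFH, RIGHT=0, LEFT=7

Answer: ACCBHAFH 0 7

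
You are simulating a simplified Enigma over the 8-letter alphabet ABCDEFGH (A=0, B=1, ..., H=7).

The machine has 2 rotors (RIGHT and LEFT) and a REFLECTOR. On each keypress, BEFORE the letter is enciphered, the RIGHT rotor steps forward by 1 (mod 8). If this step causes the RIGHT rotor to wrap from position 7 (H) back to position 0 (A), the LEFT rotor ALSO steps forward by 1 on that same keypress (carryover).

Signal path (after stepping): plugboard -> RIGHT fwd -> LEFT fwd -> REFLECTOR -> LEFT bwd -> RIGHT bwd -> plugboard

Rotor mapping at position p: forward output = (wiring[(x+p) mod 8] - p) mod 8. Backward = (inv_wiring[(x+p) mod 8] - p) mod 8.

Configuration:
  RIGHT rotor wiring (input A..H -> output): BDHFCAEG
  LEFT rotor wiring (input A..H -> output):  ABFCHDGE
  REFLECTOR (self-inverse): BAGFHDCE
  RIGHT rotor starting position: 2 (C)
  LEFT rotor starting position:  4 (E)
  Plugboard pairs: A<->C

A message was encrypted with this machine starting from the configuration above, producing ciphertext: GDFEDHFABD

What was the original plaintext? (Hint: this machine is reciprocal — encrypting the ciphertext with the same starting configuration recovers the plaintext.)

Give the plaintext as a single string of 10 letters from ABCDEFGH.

Char 1 ('G'): step: R->3, L=4; G->plug->G->R->A->L->D->refl->F->L'->F->R'->C->plug->A
Char 2 ('D'): step: R->4, L=4; D->plug->D->R->C->L->C->refl->G->L'->H->R'->F->plug->F
Char 3 ('F'): step: R->5, L=4; F->plug->F->R->C->L->C->refl->G->L'->H->R'->B->plug->B
Char 4 ('E'): step: R->6, L=4; E->plug->E->R->B->L->H->refl->E->L'->E->R'->G->plug->G
Char 5 ('D'): step: R->7, L=4; D->plug->D->R->A->L->D->refl->F->L'->F->R'->H->plug->H
Char 6 ('H'): step: R->0, L->5 (L advanced); H->plug->H->R->G->L->F->refl->D->L'->D->R'->B->plug->B
Char 7 ('F'): step: R->1, L=5; F->plug->F->R->D->L->D->refl->F->L'->G->R'->B->plug->B
Char 8 ('A'): step: R->2, L=5; A->plug->C->R->A->L->G->refl->C->L'->H->R'->G->plug->G
Char 9 ('B'): step: R->3, L=5; B->plug->B->R->H->L->C->refl->G->L'->A->R'->G->plug->G
Char 10 ('D'): step: R->4, L=5; D->plug->D->R->C->L->H->refl->E->L'->E->R'->B->plug->B

Answer: AFBGHBBGGB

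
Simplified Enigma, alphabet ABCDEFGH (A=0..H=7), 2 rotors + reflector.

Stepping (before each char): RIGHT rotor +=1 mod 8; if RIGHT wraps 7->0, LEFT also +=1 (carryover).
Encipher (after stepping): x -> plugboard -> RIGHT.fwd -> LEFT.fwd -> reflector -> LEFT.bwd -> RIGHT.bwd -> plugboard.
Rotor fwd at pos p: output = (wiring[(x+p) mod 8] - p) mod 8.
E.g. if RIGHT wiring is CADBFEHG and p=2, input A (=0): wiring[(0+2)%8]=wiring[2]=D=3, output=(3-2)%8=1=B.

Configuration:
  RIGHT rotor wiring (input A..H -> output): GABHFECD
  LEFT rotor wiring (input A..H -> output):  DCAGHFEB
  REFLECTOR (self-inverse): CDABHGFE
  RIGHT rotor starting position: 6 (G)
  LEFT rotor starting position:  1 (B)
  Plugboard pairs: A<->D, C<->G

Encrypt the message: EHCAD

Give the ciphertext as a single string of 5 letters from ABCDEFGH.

Char 1 ('E'): step: R->7, L=1; E->plug->E->R->A->L->B->refl->D->L'->F->R'->G->plug->C
Char 2 ('H'): step: R->0, L->2 (L advanced); H->plug->H->R->D->L->D->refl->B->L'->G->R'->A->plug->D
Char 3 ('C'): step: R->1, L=2; C->plug->G->R->C->L->F->refl->G->L'->A->R'->B->plug->B
Char 4 ('A'): step: R->2, L=2; A->plug->D->R->C->L->F->refl->G->L'->A->R'->E->plug->E
Char 5 ('D'): step: R->3, L=2; D->plug->A->R->E->L->C->refl->A->L'->H->R'->D->plug->A

Answer: CDBEA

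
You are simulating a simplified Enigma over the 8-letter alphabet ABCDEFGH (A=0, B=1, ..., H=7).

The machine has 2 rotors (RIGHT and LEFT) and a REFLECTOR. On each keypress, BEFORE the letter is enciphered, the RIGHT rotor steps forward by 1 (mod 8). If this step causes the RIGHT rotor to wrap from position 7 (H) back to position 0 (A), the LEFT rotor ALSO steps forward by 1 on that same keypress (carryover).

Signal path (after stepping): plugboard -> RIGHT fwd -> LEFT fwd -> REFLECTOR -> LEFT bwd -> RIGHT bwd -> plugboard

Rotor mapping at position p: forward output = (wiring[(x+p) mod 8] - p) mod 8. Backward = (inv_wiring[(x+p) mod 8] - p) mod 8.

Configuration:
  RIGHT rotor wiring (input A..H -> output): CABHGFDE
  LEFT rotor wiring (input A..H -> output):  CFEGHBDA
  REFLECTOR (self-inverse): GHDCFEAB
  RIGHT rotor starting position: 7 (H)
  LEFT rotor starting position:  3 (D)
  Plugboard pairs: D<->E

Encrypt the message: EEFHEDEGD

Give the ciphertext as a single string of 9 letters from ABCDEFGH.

Answer: BFBACHAHF

Derivation:
Char 1 ('E'): step: R->0, L->4 (L advanced); E->plug->D->R->H->L->C->refl->D->L'->A->R'->B->plug->B
Char 2 ('E'): step: R->1, L=4; E->plug->D->R->F->L->B->refl->H->L'->C->R'->F->plug->F
Char 3 ('F'): step: R->2, L=4; F->plug->F->R->C->L->H->refl->B->L'->F->R'->B->plug->B
Char 4 ('H'): step: R->3, L=4; H->plug->H->R->G->L->A->refl->G->L'->E->R'->A->plug->A
Char 5 ('E'): step: R->4, L=4; E->plug->D->R->A->L->D->refl->C->L'->H->R'->C->plug->C
Char 6 ('D'): step: R->5, L=4; D->plug->E->R->D->L->E->refl->F->L'->B->R'->H->plug->H
Char 7 ('E'): step: R->6, L=4; E->plug->D->R->C->L->H->refl->B->L'->F->R'->A->plug->A
Char 8 ('G'): step: R->7, L=4; G->plug->G->R->G->L->A->refl->G->L'->E->R'->H->plug->H
Char 9 ('D'): step: R->0, L->5 (L advanced); D->plug->E->R->G->L->B->refl->H->L'->F->R'->F->plug->F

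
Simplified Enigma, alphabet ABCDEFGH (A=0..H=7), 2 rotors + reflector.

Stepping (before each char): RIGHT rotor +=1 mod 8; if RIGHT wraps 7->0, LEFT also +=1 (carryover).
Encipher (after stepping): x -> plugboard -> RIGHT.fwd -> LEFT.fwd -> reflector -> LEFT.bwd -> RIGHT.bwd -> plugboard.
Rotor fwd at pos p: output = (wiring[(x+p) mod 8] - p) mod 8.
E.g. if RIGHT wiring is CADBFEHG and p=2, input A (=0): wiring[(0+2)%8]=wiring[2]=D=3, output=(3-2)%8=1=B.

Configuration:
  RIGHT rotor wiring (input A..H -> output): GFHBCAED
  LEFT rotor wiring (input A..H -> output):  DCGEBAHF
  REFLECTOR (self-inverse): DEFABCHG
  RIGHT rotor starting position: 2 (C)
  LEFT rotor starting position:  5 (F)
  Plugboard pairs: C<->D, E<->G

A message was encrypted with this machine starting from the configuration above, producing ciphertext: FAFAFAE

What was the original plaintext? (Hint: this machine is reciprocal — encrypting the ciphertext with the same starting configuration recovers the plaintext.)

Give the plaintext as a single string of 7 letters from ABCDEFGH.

Char 1 ('F'): step: R->3, L=5; F->plug->F->R->D->L->G->refl->H->L'->G->R'->A->plug->A
Char 2 ('A'): step: R->4, L=5; A->plug->A->R->G->L->H->refl->G->L'->D->R'->G->plug->E
Char 3 ('F'): step: R->5, L=5; F->plug->F->R->C->L->A->refl->D->L'->A->R'->E->plug->G
Char 4 ('A'): step: R->6, L=5; A->plug->A->R->G->L->H->refl->G->L'->D->R'->F->plug->F
Char 5 ('F'): step: R->7, L=5; F->plug->F->R->D->L->G->refl->H->L'->G->R'->C->plug->D
Char 6 ('A'): step: R->0, L->6 (L advanced); A->plug->A->R->G->L->D->refl->A->L'->E->R'->G->plug->E
Char 7 ('E'): step: R->1, L=6; E->plug->G->R->C->L->F->refl->C->L'->H->R'->E->plug->G

Answer: AEGFDEG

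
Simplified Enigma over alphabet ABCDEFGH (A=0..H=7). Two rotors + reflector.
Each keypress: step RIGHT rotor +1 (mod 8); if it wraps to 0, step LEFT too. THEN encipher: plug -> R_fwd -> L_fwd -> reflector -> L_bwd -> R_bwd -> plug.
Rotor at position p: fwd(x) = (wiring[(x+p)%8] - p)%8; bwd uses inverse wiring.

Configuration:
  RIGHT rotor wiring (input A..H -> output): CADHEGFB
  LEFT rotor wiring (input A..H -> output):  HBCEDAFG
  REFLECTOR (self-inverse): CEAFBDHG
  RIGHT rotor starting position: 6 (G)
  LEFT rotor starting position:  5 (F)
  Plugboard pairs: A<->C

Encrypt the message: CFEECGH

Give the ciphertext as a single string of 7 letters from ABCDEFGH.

Answer: DAGHDAC

Derivation:
Char 1 ('C'): step: R->7, L=5; C->plug->A->R->C->L->B->refl->E->L'->E->R'->D->plug->D
Char 2 ('F'): step: R->0, L->6 (L advanced); F->plug->F->R->G->L->F->refl->D->L'->D->R'->C->plug->A
Char 3 ('E'): step: R->1, L=6; E->plug->E->R->F->L->G->refl->H->L'->A->R'->G->plug->G
Char 4 ('E'): step: R->2, L=6; E->plug->E->R->D->L->D->refl->F->L'->G->R'->H->plug->H
Char 5 ('C'): step: R->3, L=6; C->plug->A->R->E->L->E->refl->B->L'->C->R'->D->plug->D
Char 6 ('G'): step: R->4, L=6; G->plug->G->R->H->L->C->refl->A->L'->B->R'->C->plug->A
Char 7 ('H'): step: R->5, L=6; H->plug->H->R->H->L->C->refl->A->L'->B->R'->A->plug->C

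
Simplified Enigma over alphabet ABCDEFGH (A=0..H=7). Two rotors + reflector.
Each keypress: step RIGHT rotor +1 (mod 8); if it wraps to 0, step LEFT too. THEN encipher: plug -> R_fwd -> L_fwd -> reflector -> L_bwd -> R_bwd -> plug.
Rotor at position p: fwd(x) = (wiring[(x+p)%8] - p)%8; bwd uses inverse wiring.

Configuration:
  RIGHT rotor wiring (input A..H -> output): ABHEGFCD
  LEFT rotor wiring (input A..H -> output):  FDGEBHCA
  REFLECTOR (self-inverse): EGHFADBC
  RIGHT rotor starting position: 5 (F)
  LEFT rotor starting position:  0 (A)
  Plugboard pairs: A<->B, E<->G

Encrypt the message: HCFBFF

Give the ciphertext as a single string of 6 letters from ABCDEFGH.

Char 1 ('H'): step: R->6, L=0; H->plug->H->R->H->L->A->refl->E->L'->D->R'->D->plug->D
Char 2 ('C'): step: R->7, L=0; C->plug->C->R->C->L->G->refl->B->L'->E->R'->A->plug->B
Char 3 ('F'): step: R->0, L->1 (L advanced); F->plug->F->R->F->L->B->refl->G->L'->E->R'->D->plug->D
Char 4 ('B'): step: R->1, L=1; B->plug->A->R->A->L->C->refl->H->L'->G->R'->B->plug->A
Char 5 ('F'): step: R->2, L=1; F->plug->F->R->B->L->F->refl->D->L'->C->R'->B->plug->A
Char 6 ('F'): step: R->3, L=1; F->plug->F->R->F->L->B->refl->G->L'->E->R'->H->plug->H

Answer: DBDAAH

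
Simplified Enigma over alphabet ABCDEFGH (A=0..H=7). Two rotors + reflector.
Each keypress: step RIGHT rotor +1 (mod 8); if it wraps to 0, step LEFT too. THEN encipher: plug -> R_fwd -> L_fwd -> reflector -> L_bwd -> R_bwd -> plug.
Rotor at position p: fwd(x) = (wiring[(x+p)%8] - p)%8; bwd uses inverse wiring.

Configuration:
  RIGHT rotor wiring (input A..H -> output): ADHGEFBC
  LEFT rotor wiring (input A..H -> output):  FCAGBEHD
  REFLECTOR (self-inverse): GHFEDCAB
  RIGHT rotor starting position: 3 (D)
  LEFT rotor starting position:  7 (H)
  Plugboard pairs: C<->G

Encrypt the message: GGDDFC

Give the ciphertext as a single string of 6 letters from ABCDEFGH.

Char 1 ('G'): step: R->4, L=7; G->plug->C->R->F->L->C->refl->F->L'->G->R'->D->plug->D
Char 2 ('G'): step: R->5, L=7; G->plug->C->R->F->L->C->refl->F->L'->G->R'->E->plug->E
Char 3 ('D'): step: R->6, L=7; D->plug->D->R->F->L->C->refl->F->L'->G->R'->G->plug->C
Char 4 ('D'): step: R->7, L=7; D->plug->D->R->A->L->E->refl->D->L'->C->R'->H->plug->H
Char 5 ('F'): step: R->0, L->0 (L advanced); F->plug->F->R->F->L->E->refl->D->L'->H->R'->C->plug->G
Char 6 ('C'): step: R->1, L=0; C->plug->G->R->B->L->C->refl->F->L'->A->R'->F->plug->F

Answer: DECHGF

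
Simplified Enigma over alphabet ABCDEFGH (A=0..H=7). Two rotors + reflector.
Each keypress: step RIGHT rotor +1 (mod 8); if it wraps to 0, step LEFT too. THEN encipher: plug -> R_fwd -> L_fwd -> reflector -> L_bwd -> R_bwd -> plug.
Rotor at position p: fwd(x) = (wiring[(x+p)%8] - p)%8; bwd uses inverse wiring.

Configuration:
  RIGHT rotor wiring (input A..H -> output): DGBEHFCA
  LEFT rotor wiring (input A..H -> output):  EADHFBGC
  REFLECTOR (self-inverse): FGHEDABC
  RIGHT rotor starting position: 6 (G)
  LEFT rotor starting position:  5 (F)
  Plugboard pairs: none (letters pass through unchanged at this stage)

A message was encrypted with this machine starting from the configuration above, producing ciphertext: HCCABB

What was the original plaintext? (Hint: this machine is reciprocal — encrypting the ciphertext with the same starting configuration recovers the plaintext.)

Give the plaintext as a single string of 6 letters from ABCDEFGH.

Answer: GEDGFE

Derivation:
Char 1 ('H'): step: R->7, L=5; H->plug->H->R->D->L->H->refl->C->L'->G->R'->G->plug->G
Char 2 ('C'): step: R->0, L->6 (L advanced); C->plug->C->R->B->L->E->refl->D->L'->H->R'->E->plug->E
Char 3 ('C'): step: R->1, L=6; C->plug->C->R->D->L->C->refl->H->L'->G->R'->D->plug->D
Char 4 ('A'): step: R->2, L=6; A->plug->A->R->H->L->D->refl->E->L'->B->R'->G->plug->G
Char 5 ('B'): step: R->3, L=6; B->plug->B->R->E->L->F->refl->A->L'->A->R'->F->plug->F
Char 6 ('B'): step: R->4, L=6; B->plug->B->R->B->L->E->refl->D->L'->H->R'->E->plug->E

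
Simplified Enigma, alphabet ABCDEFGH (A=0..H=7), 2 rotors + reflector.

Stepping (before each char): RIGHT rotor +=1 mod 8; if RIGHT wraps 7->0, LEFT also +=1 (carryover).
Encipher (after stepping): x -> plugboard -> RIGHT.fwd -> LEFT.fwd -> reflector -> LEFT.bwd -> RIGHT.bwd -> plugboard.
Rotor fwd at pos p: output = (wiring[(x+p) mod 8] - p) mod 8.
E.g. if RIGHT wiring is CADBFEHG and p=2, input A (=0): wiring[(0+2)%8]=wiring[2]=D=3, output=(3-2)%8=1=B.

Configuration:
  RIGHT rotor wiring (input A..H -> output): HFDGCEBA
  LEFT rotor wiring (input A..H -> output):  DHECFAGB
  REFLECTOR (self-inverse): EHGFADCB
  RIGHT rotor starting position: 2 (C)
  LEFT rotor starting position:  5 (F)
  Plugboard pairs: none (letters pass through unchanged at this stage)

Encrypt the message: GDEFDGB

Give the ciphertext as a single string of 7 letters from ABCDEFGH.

Answer: BEFHFED

Derivation:
Char 1 ('G'): step: R->3, L=5; G->plug->G->R->C->L->E->refl->A->L'->H->R'->B->plug->B
Char 2 ('D'): step: R->4, L=5; D->plug->D->R->E->L->C->refl->G->L'->D->R'->E->plug->E
Char 3 ('E'): step: R->5, L=5; E->plug->E->R->A->L->D->refl->F->L'->G->R'->F->plug->F
Char 4 ('F'): step: R->6, L=5; F->plug->F->R->A->L->D->refl->F->L'->G->R'->H->plug->H
Char 5 ('D'): step: R->7, L=5; D->plug->D->R->E->L->C->refl->G->L'->D->R'->F->plug->F
Char 6 ('G'): step: R->0, L->6 (L advanced); G->plug->G->R->B->L->D->refl->F->L'->C->R'->E->plug->E
Char 7 ('B'): step: R->1, L=6; B->plug->B->R->C->L->F->refl->D->L'->B->R'->D->plug->D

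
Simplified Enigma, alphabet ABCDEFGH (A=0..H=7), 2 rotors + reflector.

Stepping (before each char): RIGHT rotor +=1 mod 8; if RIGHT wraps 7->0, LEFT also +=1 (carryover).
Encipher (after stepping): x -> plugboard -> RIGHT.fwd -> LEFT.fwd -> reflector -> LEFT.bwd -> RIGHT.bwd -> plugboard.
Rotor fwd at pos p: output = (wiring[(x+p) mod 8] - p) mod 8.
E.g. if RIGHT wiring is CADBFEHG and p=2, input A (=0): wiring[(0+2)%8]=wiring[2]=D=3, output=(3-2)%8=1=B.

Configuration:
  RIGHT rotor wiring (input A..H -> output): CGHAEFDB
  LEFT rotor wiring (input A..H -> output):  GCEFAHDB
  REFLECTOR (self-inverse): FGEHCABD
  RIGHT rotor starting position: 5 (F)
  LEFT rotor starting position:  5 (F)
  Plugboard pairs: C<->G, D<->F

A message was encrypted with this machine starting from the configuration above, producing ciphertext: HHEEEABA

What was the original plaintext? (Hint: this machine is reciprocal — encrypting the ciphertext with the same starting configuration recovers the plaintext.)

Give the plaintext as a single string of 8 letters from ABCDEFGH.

Answer: ACGGABFD

Derivation:
Char 1 ('H'): step: R->6, L=5; H->plug->H->R->H->L->D->refl->H->L'->F->R'->A->plug->A
Char 2 ('H'): step: R->7, L=5; H->plug->H->R->E->L->F->refl->A->L'->G->R'->G->plug->C
Char 3 ('E'): step: R->0, L->6 (L advanced); E->plug->E->R->E->L->G->refl->B->L'->H->R'->C->plug->G
Char 4 ('E'): step: R->1, L=6; E->plug->E->R->E->L->G->refl->B->L'->H->R'->C->plug->G
Char 5 ('E'): step: R->2, L=6; E->plug->E->R->B->L->D->refl->H->L'->F->R'->A->plug->A
Char 6 ('A'): step: R->3, L=6; A->plug->A->R->F->L->H->refl->D->L'->B->R'->B->plug->B
Char 7 ('B'): step: R->4, L=6; B->plug->B->R->B->L->D->refl->H->L'->F->R'->D->plug->F
Char 8 ('A'): step: R->5, L=6; A->plug->A->R->A->L->F->refl->A->L'->C->R'->F->plug->D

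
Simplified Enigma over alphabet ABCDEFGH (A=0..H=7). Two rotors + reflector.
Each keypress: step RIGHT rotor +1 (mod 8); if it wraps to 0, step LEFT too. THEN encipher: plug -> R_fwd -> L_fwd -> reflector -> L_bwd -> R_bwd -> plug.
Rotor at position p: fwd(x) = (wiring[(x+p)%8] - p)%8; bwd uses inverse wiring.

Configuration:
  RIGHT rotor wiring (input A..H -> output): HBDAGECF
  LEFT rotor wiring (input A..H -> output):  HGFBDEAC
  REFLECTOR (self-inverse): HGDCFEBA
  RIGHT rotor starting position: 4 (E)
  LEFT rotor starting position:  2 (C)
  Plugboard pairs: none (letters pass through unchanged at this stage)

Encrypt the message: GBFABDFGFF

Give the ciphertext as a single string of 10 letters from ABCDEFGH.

Answer: CHAEAECCAG

Derivation:
Char 1 ('G'): step: R->5, L=2; G->plug->G->R->D->L->C->refl->D->L'->A->R'->C->plug->C
Char 2 ('B'): step: R->6, L=2; B->plug->B->R->H->L->E->refl->F->L'->G->R'->H->plug->H
Char 3 ('F'): step: R->7, L=2; F->plug->F->R->H->L->E->refl->F->L'->G->R'->A->plug->A
Char 4 ('A'): step: R->0, L->3 (L advanced); A->plug->A->R->H->L->C->refl->D->L'->G->R'->E->plug->E
Char 5 ('B'): step: R->1, L=3; B->plug->B->R->C->L->B->refl->G->L'->A->R'->A->plug->A
Char 6 ('D'): step: R->2, L=3; D->plug->D->R->C->L->B->refl->G->L'->A->R'->E->plug->E
Char 7 ('F'): step: R->3, L=3; F->plug->F->R->E->L->H->refl->A->L'->B->R'->C->plug->C
Char 8 ('G'): step: R->4, L=3; G->plug->G->R->H->L->C->refl->D->L'->G->R'->C->plug->C
Char 9 ('F'): step: R->5, L=3; F->plug->F->R->G->L->D->refl->C->L'->H->R'->A->plug->A
Char 10 ('F'): step: R->6, L=3; F->plug->F->R->C->L->B->refl->G->L'->A->R'->G->plug->G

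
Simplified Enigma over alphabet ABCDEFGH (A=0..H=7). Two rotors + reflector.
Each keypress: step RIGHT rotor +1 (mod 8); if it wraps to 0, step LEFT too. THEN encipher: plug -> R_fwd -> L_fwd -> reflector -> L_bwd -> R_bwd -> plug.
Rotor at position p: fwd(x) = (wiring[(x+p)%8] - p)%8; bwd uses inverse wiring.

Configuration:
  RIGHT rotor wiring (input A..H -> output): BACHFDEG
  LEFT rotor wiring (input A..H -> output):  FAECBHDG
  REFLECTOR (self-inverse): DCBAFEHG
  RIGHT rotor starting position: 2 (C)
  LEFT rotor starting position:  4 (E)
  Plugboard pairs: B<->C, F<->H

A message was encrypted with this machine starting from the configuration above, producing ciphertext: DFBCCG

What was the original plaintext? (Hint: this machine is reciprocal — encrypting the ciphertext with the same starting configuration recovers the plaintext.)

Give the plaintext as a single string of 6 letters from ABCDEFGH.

Char 1 ('D'): step: R->3, L=4; D->plug->D->R->B->L->D->refl->A->L'->G->R'->F->plug->H
Char 2 ('F'): step: R->4, L=4; F->plug->H->R->D->L->C->refl->B->L'->E->R'->F->plug->H
Char 3 ('B'): step: R->5, L=4; B->plug->C->R->B->L->D->refl->A->L'->G->R'->A->plug->A
Char 4 ('C'): step: R->6, L=4; C->plug->B->R->A->L->F->refl->E->L'->F->R'->H->plug->F
Char 5 ('C'): step: R->7, L=4; C->plug->B->R->C->L->H->refl->G->L'->H->R'->A->plug->A
Char 6 ('G'): step: R->0, L->5 (L advanced); G->plug->G->R->E->L->D->refl->A->L'->D->R'->F->plug->H

Answer: HHAFAH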